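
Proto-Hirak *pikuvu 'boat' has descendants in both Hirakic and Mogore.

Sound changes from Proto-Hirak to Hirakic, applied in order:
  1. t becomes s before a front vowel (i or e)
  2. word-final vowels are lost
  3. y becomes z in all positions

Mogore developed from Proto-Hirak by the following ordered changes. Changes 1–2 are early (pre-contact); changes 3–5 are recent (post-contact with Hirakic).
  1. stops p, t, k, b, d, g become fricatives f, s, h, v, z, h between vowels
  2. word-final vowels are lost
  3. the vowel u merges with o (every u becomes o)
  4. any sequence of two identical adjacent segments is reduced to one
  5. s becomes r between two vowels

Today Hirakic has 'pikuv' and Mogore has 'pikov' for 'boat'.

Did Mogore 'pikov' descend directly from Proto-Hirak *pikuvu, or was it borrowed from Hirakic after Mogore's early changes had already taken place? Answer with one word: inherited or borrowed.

borrowed

If inherited, *pikuvu would pass through all of Mogore's changes:
Mogore: start from *pikuvu.
  rule 1 (intervocalic lenition): pikuvu → pihuvu
  rule 2 (apocope): pihuvu → pihuv
  rule 3 (vowel merger): pihuv → pihov
  rule 4: no change — pihov
  rule 5: no change — pihov
  ⇒ Mogore pihov
If borrowed from Hirakic 'pikuv' after the early changes, it would undergo only the recent ones:
  rule 3 (vowel merger): pikuv → pikov
  rule 4 (degemination): no change (pikov)
  rule 5 (rhotacism): no change (pikov)
  ⇒ as a loan: pikov
Mogore 'pikov' matches the loan outcome 'pikov', not the inherited 'pihov' — it skipped the early Mogore changes, so it was borrowed from Hirakic.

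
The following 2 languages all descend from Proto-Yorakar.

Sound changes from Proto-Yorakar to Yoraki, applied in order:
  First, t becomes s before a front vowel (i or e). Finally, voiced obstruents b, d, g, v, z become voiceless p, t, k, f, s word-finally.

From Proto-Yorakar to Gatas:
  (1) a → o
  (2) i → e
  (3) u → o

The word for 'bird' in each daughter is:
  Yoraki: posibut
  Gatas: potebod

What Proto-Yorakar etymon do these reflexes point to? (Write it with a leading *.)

Position 6: Yoraki has u, Gatas has o. Yoraki preserves u here (none of its changes turn any other segment into u), so the proto-segment is *u.
Position 3: Yoraki has s, Gatas has t. Gatas preserves t here (none of its changes turn any other segment into t), so the proto-segment is *t.
This points to *potibud. Verify forward in each daughter:
Yoraki: *potibud > posibud > posibut  (by palatalisation, final devoicing)
Gatas: start from *potibud.
  rule 1: no change — potibud
  rule 2 (vowel merger): potibud → potebud
  rule 3 (vowel merger): potebud → potebod
  ⇒ Gatas potebod
Only *potibud yields all of Yoraki posibut, Gatas potebod.

*potibud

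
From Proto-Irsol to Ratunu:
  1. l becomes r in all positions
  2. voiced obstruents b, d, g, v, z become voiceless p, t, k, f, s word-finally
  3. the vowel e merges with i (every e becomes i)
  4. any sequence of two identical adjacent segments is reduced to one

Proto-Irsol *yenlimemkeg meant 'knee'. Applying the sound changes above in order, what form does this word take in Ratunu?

yinrimimkik

Ratunu: start from *yenlimemkeg.
  rule 1 (unconditioned shift): yenlimemkeg → yenrimemkeg
  rule 2 (final devoicing): yenrimemkeg → yenrimemkek
  rule 3 (vowel merger): yenrimemkek → yinrimimkik
  rule 4: no change — yinrimimkik
  ⇒ Ratunu yinrimimkik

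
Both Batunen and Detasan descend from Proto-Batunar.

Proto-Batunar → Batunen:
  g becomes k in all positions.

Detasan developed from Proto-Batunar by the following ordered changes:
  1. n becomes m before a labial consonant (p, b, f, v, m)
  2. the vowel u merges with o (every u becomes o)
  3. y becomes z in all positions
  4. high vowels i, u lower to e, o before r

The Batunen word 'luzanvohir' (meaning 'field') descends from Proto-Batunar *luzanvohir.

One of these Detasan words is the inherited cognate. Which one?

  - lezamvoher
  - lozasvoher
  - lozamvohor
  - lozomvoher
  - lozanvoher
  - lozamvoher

lozamvoher

Detasan: start from *luzanvohir.
  rule 1 (nasal place assimilation): luzanvohir → luzamvohir
  rule 2 (vowel merger): luzamvohir → lozamvohir
  rule 3: no change — lozamvohir
  rule 4 (pre-rhotic lowering): lozamvohir → lozamvoher
  ⇒ Detasan lozamvoher
The other candidates each miss or misapply at least one Detasan change.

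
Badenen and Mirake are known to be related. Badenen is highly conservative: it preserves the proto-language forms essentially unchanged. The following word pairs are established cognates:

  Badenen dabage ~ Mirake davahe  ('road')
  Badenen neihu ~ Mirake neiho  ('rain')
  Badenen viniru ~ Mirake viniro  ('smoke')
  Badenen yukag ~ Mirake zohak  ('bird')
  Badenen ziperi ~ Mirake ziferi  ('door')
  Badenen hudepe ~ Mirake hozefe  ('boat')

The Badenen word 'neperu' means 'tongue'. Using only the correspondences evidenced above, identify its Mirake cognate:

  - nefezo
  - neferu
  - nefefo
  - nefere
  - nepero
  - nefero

ziperi ~ ziferi, hudepe ~ hozefe — Badenen p corresponds to Mirake f between vowels (before a front vowel).
neihu ~ neiho, viniru ~ viniro — Badenen u corresponds to Mirake o word-finally.
Applying these to Badenen 'neperu':
  neperu → neferu   (p→f between vowels (before a front vowel))
  neferu → nefero   (u→o word-finally)
So the Mirake cognate is 'nefero'.

nefero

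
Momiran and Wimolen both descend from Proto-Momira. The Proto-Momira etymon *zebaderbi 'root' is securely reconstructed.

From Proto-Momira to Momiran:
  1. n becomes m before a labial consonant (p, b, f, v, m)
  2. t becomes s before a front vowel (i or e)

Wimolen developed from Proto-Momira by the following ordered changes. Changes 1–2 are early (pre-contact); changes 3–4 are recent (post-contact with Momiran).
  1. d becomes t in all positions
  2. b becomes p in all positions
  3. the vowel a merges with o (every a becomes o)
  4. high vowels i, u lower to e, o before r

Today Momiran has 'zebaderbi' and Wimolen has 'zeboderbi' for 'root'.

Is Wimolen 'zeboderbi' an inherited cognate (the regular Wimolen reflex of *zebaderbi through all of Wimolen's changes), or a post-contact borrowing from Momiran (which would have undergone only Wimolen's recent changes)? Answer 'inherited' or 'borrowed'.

borrowed

If inherited, *zebaderbi would pass through all of Wimolen's changes:
Wimolen: start from *zebaderbi.
  rule 1 (unconditioned shift): zebaderbi → zebaterbi
  rule 2 (unconditioned shift): zebaterbi → zepaterpi
  rule 3 (vowel merger): zepaterpi → zepoterpi
  rule 4: no change — zepoterpi
  ⇒ Wimolen zepoterpi
If borrowed from Momiran 'zebaderbi' after the early changes, it would undergo only the recent ones:
  rule 3 (vowel merger): zebaderbi → zeboderbi
  rule 4 (pre-rhotic lowering): no change (zeboderbi)
  ⇒ as a loan: zeboderbi
Wimolen 'zeboderbi' matches the loan outcome 'zeboderbi', not the inherited 'zepoterpi' — it skipped the early Wimolen changes, so it was borrowed from Momiran.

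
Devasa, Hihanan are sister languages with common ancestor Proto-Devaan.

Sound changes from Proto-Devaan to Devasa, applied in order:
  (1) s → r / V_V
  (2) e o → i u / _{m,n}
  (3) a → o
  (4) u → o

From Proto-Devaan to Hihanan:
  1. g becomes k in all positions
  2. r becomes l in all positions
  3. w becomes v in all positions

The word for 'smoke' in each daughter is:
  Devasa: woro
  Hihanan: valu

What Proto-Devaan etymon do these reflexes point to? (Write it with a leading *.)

Position 3: Devasa has r, Hihanan has l. Taking the neighbouring segments as reconstructed: Devasa r could go back to *s or *r; Hihanan l could go back to *l or *r — the one source consistent with every daughter is *r.
Position 4: Devasa has o, Hihanan has u. Hihanan preserves u here (none of its changes turn any other segment into u), so the proto-segment is *u.
Position 2: Devasa has o, Hihanan has a. Hihanan preserves a here (none of its changes turn any other segment into a), so the proto-segment is *a.
Verify the candidate proto-form against each daughter:
Devasa: *waru
  waru (rule 1 does not apply)
  waru (rule 2 does not apply)
  waru → woru   [vowel merger]
  woru → woro   [vowel merger]
  giving Devasa woro.
Hihanan: *waru > walu > valu  (by unconditioned shift, unconditioned shift)
Only *waru yields all of Devasa woro, Hihanan valu.

*waru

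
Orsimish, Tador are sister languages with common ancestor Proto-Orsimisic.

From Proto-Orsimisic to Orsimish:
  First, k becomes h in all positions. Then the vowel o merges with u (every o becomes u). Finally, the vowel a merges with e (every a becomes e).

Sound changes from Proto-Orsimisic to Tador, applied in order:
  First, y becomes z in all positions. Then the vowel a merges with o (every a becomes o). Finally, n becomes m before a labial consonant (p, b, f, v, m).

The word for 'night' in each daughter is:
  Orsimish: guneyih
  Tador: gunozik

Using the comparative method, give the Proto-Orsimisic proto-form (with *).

Position 7: Orsimish has h, Tador has k. Tador preserves k here (none of its changes turn any other segment into k), so the proto-segment is *k.
Position 5: Orsimish has y, Tador has z. Orsimish preserves y here (none of its changes turn any other segment into y), so the proto-segment is *y.
Position 4: Orsimish has e, Tador has o. Taking the neighbouring segments as reconstructed: Orsimish e could go back to *a or *e; Tador o could go back to *a or *o — the one source consistent with every daughter is *a.
Continuing position by position gives *gunayik; check it forward:
Orsimish: start from *gunayik.
  rule 1 (unconditioned shift): gunayik → gunayih
  rule 2: no change — gunayih
  rule 3 (vowel merger): gunayih → guneyih
  ⇒ Orsimish guneyih
Tador: *gunayik
  gunayik → gunazik   [unconditioned shift]
  gunazik → gunozik   [vowel merger]
  gunozik (rule 3 does not apply)
  giving Tador gunozik.
*gunayik is the unique common source.

*gunayik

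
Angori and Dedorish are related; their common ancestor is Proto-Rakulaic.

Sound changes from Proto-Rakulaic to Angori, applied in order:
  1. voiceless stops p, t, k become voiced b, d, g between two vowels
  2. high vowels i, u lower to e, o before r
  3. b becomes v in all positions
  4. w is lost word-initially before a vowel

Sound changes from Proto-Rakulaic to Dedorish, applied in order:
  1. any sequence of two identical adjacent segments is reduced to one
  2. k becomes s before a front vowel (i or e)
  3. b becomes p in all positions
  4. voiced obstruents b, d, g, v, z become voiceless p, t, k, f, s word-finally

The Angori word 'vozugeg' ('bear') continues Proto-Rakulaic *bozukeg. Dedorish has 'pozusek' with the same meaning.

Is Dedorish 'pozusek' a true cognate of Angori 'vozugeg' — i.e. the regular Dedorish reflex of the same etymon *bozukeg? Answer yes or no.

yes

Derive the expected Dedorish reflex of *bozukeg:
Dedorish: start from *bozukeg.
  rule 1: no change — bozukeg
  rule 2 (palatalisation): bozukeg → bozuseg
  rule 3 (unconditioned shift): bozuseg → pozuseg
  rule 4 (final devoicing): pozuseg → pozusek
  ⇒ Dedorish pozusek
Dedorish 'pozusek' matches the regular reflex exactly, so the pair is cognate.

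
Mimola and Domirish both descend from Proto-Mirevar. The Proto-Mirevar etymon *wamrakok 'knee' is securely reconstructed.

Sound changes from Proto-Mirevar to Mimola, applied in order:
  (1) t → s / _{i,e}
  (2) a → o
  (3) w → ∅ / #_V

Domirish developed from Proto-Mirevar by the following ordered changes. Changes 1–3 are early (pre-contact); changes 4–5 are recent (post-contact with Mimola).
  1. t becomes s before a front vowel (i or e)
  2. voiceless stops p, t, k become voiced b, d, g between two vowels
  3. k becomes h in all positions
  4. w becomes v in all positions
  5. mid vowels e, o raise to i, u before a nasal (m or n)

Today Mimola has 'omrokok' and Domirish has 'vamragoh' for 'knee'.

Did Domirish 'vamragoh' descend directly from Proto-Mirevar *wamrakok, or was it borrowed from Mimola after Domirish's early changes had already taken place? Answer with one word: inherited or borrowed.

If inherited, *wamrakok would pass through all of Domirish's changes:
Domirish: *wamrakok
  wamrakok (rule 1 does not apply)
  wamrakok → wamragok   [intervocalic voicing]
  wamragok → wamragoh   [unconditioned shift]
  wamragoh → vamragoh   [unconditioned shift]
  vamragoh (rule 5 does not apply)
  giving Domirish vamragoh.
If borrowed from Mimola 'omrokok' after the early changes, it would undergo only the recent ones:
  rule 4 (unconditioned shift): no change (omrokok)
  rule 5 (pre-nasal raising): omrokok → umrokok
  ⇒ as a loan: umrokok
Domirish 'vamragoh' matches the inherited outcome exactly, so it is an inherited cognate, not a loan.

inherited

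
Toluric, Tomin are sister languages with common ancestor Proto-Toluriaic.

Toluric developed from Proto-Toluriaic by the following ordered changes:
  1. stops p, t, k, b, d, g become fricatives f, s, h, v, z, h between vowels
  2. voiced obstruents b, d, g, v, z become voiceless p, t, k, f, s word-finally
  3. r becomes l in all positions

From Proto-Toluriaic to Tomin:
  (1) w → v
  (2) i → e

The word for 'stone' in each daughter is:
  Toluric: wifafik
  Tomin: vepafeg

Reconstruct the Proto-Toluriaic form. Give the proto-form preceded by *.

*wipafig

Position 3: Toluric has f, Tomin has p. Tomin preserves p here (none of its changes turn any other segment into p), so the proto-segment is *p.
Position 1: Toluric has w, Tomin has v. Toluric preserves w here (none of its changes turn any other segment into w), so the proto-segment is *w.
Verify the candidate proto-form against each daughter:
Toluric: *wipafig > wifafig > wifafik  (by intervocalic lenition, final devoicing)
Tomin: *wipafig > vipafig > vepafeg  (by unconditioned shift, vowel merger)
*wipafig is the unique common source.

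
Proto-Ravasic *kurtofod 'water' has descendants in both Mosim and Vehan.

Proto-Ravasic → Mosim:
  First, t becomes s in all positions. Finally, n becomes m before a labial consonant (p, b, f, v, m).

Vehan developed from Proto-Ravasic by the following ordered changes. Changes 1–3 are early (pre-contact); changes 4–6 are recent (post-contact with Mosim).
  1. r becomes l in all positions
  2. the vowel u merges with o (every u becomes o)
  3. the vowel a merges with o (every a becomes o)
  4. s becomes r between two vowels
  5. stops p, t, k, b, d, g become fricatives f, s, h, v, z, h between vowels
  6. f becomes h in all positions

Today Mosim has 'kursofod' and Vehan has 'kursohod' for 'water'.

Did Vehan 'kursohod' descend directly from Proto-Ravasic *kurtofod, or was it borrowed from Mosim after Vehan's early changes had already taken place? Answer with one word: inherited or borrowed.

borrowed

If inherited, *kurtofod would pass through all of Vehan's changes:
Vehan: *kurtofod
  kurtofod → kultofod   [unconditioned shift]
  kultofod → koltofod   [vowel merger]
  koltofod (rule 3 does not apply)
  koltofod (rule 4 does not apply)
  koltofod (rule 5 does not apply)
  koltofod → koltohod   [unconditioned shift]
  giving Vehan koltohod.
If borrowed from Mosim 'kursofod' after the early changes, it would undergo only the recent ones:
  rule 4 (rhotacism): no change (kursofod)
  rule 5 (intervocalic lenition): no change (kursofod)
  rule 6 (unconditioned shift): kursofod → kursohod
  ⇒ as a loan: kursohod
Vehan 'kursohod' matches the loan outcome 'kursohod', not the inherited 'koltohod' — it skipped the early Vehan changes, so it was borrowed from Mosim.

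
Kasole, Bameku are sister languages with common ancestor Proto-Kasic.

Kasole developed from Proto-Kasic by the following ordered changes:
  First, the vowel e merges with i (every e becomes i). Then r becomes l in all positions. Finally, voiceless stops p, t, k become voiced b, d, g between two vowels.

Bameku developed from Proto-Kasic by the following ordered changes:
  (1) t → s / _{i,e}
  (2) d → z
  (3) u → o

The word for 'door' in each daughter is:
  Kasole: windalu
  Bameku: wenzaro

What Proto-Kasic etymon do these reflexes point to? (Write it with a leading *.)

Position 7: Kasole has u, Bameku has o. Kasole preserves u here (none of its changes turn any other segment into u), so the proto-segment is *u.
Position 4: Kasole has d, Bameku has z. Taking the neighbouring segments as reconstructed: Kasole d can only go back to *d; Bameku z could go back to *d or *z — the one source consistent with every daughter is *d.
Position 6: Kasole has l, Bameku has r. Bameku preserves r here (none of its changes turn any other segment into r), so the proto-segment is *r.
This points to *wendaru. Verify forward in each daughter:
Kasole: *wendaru
  wendaru → windaru   [vowel merger]
  windaru → windalu   [unconditioned shift]
  windalu (rule 3 does not apply)
  giving Kasole windalu.
Bameku: start from *wendaru.
  rule 1: no change — wendaru
  rule 2 (unconditioned shift): wendaru → wenzaru
  rule 3 (vowel merger): wenzaru → wenzaro
  ⇒ Bameku wenzaro
Only *wendaru yields all of Kasole windalu, Bameku wenzaro.

*wendaru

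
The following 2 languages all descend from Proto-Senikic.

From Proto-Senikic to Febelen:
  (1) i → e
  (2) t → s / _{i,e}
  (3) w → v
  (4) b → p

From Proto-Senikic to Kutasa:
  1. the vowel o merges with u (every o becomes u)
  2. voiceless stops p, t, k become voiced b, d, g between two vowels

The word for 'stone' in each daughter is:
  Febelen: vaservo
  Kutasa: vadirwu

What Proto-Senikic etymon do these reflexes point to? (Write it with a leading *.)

Position 4: Febelen has e, Kutasa has i. Kutasa preserves i here (none of its changes turn any other segment into i), so the proto-segment is *i.
Position 7: Febelen has o, Kutasa has u. Febelen preserves o here (none of its changes turn any other segment into o), so the proto-segment is *o.
Position 3: Febelen has s, Kutasa has d. Taking the neighbouring segments as reconstructed: Febelen s could go back to *t or *s; Kutasa d could go back to *t or *d — the one source consistent with every daughter is *t.
This points to *vatirwo. Verify forward in each daughter:
Febelen: *vatirwo > vaterwo > vaserwo > vaservo  (by vowel merger, palatalisation, unconditioned shift)
Kutasa: *vatirwo > vatirwu > vadirwu  (by vowel merger, intervocalic voicing)
*vatirwo is the unique common source.

*vatirwo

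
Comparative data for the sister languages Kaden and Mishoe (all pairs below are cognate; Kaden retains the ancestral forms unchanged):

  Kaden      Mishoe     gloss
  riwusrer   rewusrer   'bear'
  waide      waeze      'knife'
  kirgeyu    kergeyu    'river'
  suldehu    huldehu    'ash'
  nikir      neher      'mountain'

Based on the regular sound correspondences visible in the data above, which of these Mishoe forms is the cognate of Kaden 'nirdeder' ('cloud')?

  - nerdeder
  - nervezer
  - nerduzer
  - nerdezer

kirgeyu ~ kergeyu, nikir ~ neher — Kaden i corresponds to Mishoe e after a consonant, before r.
waide ~ waeze — Kaden d corresponds to Mishoe z between vowels (before a front vowel).
Applying these to Kaden 'nirdeder':
  nirdeder → nerdeder   (i→e after a consonant, before r)
  nerdeder → nerdezer   (d→z between vowels (before a front vowel))
So the Mishoe cognate is 'nerdezer'.

nerdezer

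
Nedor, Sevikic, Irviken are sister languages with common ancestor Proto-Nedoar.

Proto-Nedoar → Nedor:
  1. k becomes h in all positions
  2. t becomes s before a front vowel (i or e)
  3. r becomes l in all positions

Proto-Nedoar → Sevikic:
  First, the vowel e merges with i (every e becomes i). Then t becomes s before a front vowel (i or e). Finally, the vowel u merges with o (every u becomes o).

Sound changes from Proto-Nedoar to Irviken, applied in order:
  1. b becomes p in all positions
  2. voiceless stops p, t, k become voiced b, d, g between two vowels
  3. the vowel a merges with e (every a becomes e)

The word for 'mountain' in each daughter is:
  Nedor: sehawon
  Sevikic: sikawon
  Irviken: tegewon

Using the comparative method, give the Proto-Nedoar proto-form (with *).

Position 4: Nedor has a, Sevikic has a, Irviken has e. Nedor preserves a here (none of its changes turn any other segment into a), so the proto-segment is *a.
Position 1: Nedor has s, Sevikic has s, Irviken has t. Irviken preserves t here (none of its changes turn any other segment into t), so the proto-segment is *t.
Position 2: Nedor has e, Sevikic has i, Irviken has e. Nedor preserves e here (none of its changes turn any other segment into e), so the proto-segment is *e.
Verify the candidate proto-form against each daughter:
Nedor: *tekawon > tehawon > sehawon  (by unconditioned shift, palatalisation)
Sevikic: *tekawon
  tekawon → tikawon   [vowel merger]
  tikawon → sikawon   [palatalisation]
  sikawon (rule 3 does not apply)
  giving Sevikic sikawon.
Irviken: start from *tekawon.
  rule 1: no change — tekawon
  rule 2 (intervocalic voicing): tekawon → tegawon
  rule 3 (vowel merger): tegawon → tegewon
  ⇒ Irviken tegewon
No other proto-form is consistent with every reflex, so the reconstruction is *tekawon.

*tekawon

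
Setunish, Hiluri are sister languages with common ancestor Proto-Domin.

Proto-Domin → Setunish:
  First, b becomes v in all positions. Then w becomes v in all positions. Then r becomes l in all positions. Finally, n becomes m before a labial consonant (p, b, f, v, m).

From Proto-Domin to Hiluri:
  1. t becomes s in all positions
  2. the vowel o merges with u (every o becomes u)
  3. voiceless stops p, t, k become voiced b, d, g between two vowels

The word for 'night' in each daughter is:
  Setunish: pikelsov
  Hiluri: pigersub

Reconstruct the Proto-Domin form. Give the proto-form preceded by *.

*pikersob

Position 3: Setunish has k, Hiluri has g. Setunish preserves k here (none of its changes turn any other segment into k), so the proto-segment is *k.
Position 5: Setunish has l, Hiluri has r. Hiluri preserves r here (none of its changes turn any other segment into r), so the proto-segment is *r.
Verify the candidate proto-form against each daughter:
Setunish: start from *pikersob.
  rule 1 (unconditioned shift): pikersob → pikersov
  rule 2: no change — pikersov
  rule 3 (unconditioned shift): pikersov → pikelsov
  rule 4: no change — pikelsov
  ⇒ Setunish pikelsov
Hiluri: start from *pikersob.
  rule 1: no change — pikersob
  rule 2 (vowel merger): pikersob → pikersub
  rule 3 (intervocalic voicing): pikersub → pigersub
  ⇒ Hiluri pigersub
Only *pikersob yields all of Setunish pikelsov, Hiluri pigersub.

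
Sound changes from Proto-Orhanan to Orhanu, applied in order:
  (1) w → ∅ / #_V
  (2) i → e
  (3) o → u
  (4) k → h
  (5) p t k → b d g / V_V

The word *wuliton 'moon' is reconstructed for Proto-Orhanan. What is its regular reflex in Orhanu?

Orhanu: *wuliton
  wuliton → uliton   [glide loss]
  uliton → uleton   [vowel merger]
  uleton → uletun   [vowel merger]
  uletun (rule 4 does not apply)
  uletun → uledun   [intervocalic voicing]
  giving Orhanu uledun.

uledun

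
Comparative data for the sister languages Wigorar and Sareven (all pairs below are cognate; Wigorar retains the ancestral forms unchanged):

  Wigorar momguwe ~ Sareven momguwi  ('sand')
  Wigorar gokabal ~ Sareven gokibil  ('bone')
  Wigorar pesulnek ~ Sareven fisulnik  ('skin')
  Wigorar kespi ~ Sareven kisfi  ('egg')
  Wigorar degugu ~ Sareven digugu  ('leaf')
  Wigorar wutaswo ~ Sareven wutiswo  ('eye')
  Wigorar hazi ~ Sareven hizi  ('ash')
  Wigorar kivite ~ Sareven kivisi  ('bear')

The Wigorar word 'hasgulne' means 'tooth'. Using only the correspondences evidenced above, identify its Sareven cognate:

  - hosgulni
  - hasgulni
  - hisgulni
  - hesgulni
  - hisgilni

hisgulni

gokabal ~ gokibil, wutaswo ~ wutiswo — Wigorar a corresponds to Sareven i after a consonant, before a consonant other than r, m, n, p, b, f, v.
momguwe ~ momguwi, kivite ~ kivisi — Wigorar e corresponds to Sareven i word-finally.
Applying these to Wigorar 'hasgulne':
  hasgulne → hisgulne   (a→i after a consonant, before a consonant other than r, m, n, p, b, f, v)
  hisgulne → hisgulni   (e→i word-finally)
So the Sareven cognate is 'hisgulni'.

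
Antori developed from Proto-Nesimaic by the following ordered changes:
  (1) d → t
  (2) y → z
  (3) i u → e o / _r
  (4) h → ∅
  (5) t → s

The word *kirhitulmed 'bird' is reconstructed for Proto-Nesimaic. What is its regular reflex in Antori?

Antori: *kirhitulmed > kirhitulmet > kerhitulmet > keritulmet > kerisulmes  (by unconditioned shift, pre-rhotic lowering, h-loss, unconditioned shift)

kerisulmes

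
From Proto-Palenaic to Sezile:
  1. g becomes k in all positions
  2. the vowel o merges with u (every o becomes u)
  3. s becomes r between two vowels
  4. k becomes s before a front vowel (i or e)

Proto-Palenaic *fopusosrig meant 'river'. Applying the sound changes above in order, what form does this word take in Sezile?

Sezile: *fopusosrig
  fopusosrig → fopusosrik   [unconditioned shift]
  fopusosrik → fupususrik   [vowel merger]
  fupususrik → fupurusrik   [rhotacism]
  fupurusrik (rule 4 does not apply)
  giving Sezile fupurusrik.

fupurusrik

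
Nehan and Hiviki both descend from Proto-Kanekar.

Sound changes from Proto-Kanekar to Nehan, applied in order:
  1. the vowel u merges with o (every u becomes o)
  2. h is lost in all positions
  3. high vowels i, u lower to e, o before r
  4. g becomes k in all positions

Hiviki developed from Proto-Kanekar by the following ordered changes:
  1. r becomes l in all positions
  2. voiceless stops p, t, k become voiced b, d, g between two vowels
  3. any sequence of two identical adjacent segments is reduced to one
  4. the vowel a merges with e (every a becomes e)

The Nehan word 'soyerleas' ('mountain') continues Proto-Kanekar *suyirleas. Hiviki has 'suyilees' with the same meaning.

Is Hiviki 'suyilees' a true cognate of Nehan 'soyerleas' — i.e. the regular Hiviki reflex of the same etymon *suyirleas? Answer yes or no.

yes

Derive the expected Hiviki reflex of *suyirleas:
Hiviki: *suyirleas > suyilleas > suyileas > suyilees  (by unconditioned shift, degemination, vowel merger)
Hiviki 'suyilees' matches the regular reflex exactly, so the pair is cognate.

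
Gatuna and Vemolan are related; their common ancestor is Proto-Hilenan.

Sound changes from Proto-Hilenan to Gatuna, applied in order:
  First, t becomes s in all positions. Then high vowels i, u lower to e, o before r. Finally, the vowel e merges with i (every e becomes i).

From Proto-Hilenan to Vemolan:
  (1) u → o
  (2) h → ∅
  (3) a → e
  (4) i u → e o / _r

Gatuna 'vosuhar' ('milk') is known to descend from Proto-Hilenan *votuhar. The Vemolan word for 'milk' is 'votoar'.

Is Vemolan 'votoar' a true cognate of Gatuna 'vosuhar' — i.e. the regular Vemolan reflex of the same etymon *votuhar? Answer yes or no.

no

Derive the expected Vemolan reflex of *votuhar:
Vemolan: *votuhar > votohar > votoar > votoer  (by vowel merger, h-loss, vowel merger)
The regular Vemolan reflex would be 'votoer', but the attested form is 'votoar'. The correspondence is irregular, so they are not cognates (the Vemolan form has a different source).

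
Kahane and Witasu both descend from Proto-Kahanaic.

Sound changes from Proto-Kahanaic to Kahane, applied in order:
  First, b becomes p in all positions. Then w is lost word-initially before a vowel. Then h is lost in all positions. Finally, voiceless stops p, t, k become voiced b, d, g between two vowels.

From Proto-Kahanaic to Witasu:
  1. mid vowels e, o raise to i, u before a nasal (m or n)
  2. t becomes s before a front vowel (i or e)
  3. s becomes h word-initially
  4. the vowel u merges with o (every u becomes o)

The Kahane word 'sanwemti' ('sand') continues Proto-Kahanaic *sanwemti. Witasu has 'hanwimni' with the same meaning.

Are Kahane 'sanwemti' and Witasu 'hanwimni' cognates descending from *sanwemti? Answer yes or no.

Derive the expected Witasu reflex of *sanwemti:
Witasu: *sanwemti > sanwimti > sanwimsi > hanwimsi  (by pre-nasal raising, palatalisation, debuccalisation)
The regular Witasu reflex would be 'hanwimsi', but the attested form is 'hanwimni'. The correspondence is irregular, so they are not cognates (the Witasu form has a different source).

no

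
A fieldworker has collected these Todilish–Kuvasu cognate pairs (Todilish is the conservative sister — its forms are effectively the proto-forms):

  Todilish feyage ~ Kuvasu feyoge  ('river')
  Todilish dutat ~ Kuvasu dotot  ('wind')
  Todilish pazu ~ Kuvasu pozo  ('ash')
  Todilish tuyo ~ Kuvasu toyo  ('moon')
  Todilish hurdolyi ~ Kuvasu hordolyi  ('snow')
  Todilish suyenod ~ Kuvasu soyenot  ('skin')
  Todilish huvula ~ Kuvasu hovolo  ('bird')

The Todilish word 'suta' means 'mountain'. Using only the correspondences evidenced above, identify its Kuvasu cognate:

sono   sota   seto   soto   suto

soto

dutat ~ dotot, tuyo ~ toyo — Todilish u corresponds to Kuvasu o after a consonant, before a consonant other than r, m, n, p, b, f, v.
huvula ~ hovolo — Todilish a corresponds to Kuvasu o word-finally.
Applying these to Todilish 'suta':
  suta → sota   (u→o after a consonant, before a consonant other than r, m, n, p, b, f, v)
  sota → soto   (a→o word-finally)
So the Kuvasu cognate is 'soto'.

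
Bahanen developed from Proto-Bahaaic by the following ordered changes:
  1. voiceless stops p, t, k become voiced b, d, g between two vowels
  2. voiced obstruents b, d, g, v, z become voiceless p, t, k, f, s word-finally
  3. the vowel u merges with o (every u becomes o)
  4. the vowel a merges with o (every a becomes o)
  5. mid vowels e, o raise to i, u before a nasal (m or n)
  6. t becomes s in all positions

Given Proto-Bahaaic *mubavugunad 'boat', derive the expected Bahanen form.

mobovogunos

Bahanen: start from *mubavugunad.
  rule 1: no change — mubavugunad
  rule 2 (final devoicing): mubavugunad → mubavugunat
  rule 3 (vowel merger): mubavugunat → mobavogonat
  rule 4 (vowel merger): mobavogonat → mobovogonot
  rule 5 (pre-nasal raising): mobovogonot → mobovogunot
  rule 6 (unconditioned shift): mobovogunot → mobovogunos
  ⇒ Bahanen mobovogunos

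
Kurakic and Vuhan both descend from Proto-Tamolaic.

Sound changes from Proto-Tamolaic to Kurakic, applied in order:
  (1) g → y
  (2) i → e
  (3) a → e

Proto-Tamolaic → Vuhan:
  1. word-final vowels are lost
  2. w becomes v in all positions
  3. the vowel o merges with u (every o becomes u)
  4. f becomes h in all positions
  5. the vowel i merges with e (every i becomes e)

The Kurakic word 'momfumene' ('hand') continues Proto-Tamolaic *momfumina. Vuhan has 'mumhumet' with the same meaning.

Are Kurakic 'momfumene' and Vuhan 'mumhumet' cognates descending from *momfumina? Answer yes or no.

Derive the expected Vuhan reflex of *momfumina:
Vuhan: *momfumina > momfumin > mumfumin > mumhumin > mumhumen  (by apocope, vowel merger, unconditioned shift, vowel merger)
The regular Vuhan reflex would be 'mumhumen', but the attested form is 'mumhumet'. The correspondence is irregular, so they are not cognates (the Vuhan form has a different source).

no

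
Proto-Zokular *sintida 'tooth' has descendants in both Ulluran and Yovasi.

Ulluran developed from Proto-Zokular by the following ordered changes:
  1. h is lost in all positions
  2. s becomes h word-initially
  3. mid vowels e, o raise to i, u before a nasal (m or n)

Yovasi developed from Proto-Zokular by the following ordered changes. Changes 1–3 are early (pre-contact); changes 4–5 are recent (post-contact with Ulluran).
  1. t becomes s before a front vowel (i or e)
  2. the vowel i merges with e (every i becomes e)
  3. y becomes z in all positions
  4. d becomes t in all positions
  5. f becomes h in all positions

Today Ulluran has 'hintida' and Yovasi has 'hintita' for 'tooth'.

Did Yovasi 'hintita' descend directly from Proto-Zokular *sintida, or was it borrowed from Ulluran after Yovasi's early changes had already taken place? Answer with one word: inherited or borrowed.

borrowed

If inherited, *sintida would pass through all of Yovasi's changes:
Yovasi: start from *sintida.
  rule 1 (palatalisation): sintida → sinsida
  rule 2 (vowel merger): sinsida → senseda
  rule 3: no change — senseda
  rule 4 (unconditioned shift): senseda → senseta
  rule 5: no change — senseta
  ⇒ Yovasi senseta
If borrowed from Ulluran 'hintida' after the early changes, it would undergo only the recent ones:
  rule 4 (unconditioned shift): hintida → hintita
  rule 5 (unconditioned shift): no change (hintita)
  ⇒ as a loan: hintita
Yovasi 'hintita' matches the loan outcome 'hintita', not the inherited 'senseta' — it skipped the early Yovasi changes, so it was borrowed from Ulluran.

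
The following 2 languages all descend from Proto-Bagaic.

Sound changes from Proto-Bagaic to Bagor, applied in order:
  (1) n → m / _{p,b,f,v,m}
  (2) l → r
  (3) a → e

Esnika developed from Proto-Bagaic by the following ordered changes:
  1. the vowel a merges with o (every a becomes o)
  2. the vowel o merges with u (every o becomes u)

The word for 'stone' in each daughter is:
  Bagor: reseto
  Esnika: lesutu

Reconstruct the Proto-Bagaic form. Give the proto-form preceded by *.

*lesato

Position 6: Bagor has o, Esnika has u. Bagor preserves o here (none of its changes turn any other segment into o), so the proto-segment is *o.
Position 1: Bagor has r, Esnika has l. Esnika preserves l here (none of its changes turn any other segment into l), so the proto-segment is *l.
This points to *lesato. Verify forward in each daughter:
Bagor: *lesato
  lesato (rule 1 does not apply)
  lesato → resato   [unconditioned shift]
  resato → reseto   [vowel merger]
  giving Bagor reseto.
Esnika: *lesato
  lesato → lesoto   [vowel merger]
  lesoto → lesutu   [vowel merger]
  giving Esnika lesutu.
*lesato is the unique common source.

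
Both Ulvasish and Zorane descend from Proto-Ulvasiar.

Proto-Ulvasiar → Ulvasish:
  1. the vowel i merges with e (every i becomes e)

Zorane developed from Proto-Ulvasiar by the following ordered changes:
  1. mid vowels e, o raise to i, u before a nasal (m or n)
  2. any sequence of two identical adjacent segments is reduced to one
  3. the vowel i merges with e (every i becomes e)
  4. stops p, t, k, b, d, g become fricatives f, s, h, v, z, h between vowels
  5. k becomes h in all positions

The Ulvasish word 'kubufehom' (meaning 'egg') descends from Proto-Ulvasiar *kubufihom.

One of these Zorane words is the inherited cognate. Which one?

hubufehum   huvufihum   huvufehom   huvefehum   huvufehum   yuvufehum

huvufehum

Zorane: *kubufihom
  kubufihom → kubufihum   [pre-nasal raising]
  kubufihum (rule 2 does not apply)
  kubufihum → kubufehum   [vowel merger]
  kubufehum → kuvufehum   [intervocalic lenition]
  kuvufehum → huvufehum   [unconditioned shift]
  giving Zorane huvufehum.
The other candidates each miss or misapply at least one Zorane change.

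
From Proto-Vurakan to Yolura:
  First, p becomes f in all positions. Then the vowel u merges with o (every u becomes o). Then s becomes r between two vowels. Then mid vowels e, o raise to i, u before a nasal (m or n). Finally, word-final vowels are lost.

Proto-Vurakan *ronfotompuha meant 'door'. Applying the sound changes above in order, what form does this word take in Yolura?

runfotumfoh

Yolura: *ronfotompuha > ronfotomfuha > ronfotomfoha > runfotumfoha > runfotumfoh  (by unconditioned shift, vowel merger, pre-nasal raising, apocope)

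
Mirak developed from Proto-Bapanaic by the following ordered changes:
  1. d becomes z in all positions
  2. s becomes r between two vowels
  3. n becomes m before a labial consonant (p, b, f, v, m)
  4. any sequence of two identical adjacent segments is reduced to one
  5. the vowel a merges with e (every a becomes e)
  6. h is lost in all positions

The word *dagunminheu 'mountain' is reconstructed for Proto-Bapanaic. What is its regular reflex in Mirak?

zegumineu

Mirak: *dagunminheu > zagunminheu > zagumminheu > zaguminheu > zeguminheu > zegumineu  (by unconditioned shift, nasal place assimilation, degemination, vowel merger, h-loss)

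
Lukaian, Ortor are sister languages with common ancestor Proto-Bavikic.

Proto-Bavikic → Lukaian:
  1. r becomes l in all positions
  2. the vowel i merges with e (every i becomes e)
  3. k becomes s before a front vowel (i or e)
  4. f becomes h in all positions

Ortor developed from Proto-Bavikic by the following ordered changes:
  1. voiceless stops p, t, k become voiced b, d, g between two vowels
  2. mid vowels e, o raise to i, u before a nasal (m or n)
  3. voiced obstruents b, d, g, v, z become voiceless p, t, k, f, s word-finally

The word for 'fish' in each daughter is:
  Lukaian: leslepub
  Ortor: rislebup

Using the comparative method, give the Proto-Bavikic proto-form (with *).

Position 8: Lukaian has b, Ortor has p. Lukaian preserves b here (none of its changes turn any other segment into b), so the proto-segment is *b.
Position 6: Lukaian has p, Ortor has b. Lukaian preserves p here (none of its changes turn any other segment into p), so the proto-segment is *p.
Position 2: Lukaian has e, Ortor has i. Taking the neighbouring segments as reconstructed: Lukaian e could go back to *e or *i; Ortor i can only go back to *i — the one source consistent with every daughter is *i.
Verify the candidate proto-form against each daughter:
Lukaian: *rislepub > lislepub > leslepub  (by unconditioned shift, vowel merger)
Ortor: start from *rislepub.
  rule 1 (intervocalic voicing): rislepub → rislebub
  rule 2: no change — rislebub
  rule 3 (final devoicing): rislebub → rislebup
  ⇒ Ortor rislebup
Only *rislepub yields all of Lukaian leslepub, Ortor rislebup.

*rislepub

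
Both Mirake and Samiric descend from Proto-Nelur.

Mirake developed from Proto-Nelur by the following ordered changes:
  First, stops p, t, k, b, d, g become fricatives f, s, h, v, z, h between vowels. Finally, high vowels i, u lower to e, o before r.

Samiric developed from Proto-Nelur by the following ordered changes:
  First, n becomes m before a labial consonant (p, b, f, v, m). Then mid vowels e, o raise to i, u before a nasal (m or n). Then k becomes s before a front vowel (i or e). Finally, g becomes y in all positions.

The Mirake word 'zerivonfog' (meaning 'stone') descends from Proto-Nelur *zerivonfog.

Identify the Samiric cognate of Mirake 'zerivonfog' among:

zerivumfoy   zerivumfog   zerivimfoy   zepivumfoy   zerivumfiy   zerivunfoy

zerivumfoy

Samiric: start from *zerivonfog.
  rule 1 (nasal place assimilation): zerivonfog → zerivomfog
  rule 2 (pre-nasal raising): zerivomfog → zerivumfog
  rule 3: no change — zerivumfog
  rule 4 (unconditioned shift): zerivumfog → zerivumfoy
  ⇒ Samiric zerivumfoy
Among the options, 'zerivumfoy' alone shows every Samiric change applied in order.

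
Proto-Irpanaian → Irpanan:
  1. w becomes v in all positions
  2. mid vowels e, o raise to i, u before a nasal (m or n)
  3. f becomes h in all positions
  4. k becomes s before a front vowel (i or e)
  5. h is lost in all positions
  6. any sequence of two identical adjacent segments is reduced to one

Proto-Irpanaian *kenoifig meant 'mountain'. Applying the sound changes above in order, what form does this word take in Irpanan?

sinoig

Irpanan: start from *kenoifig.
  rule 1: no change — kenoifig
  rule 2 (pre-nasal raising): kenoifig → kinoifig
  rule 3 (unconditioned shift): kinoifig → kinoihig
  rule 4 (palatalisation): kinoihig → sinoihig
  rule 5 (h-loss): sinoihig → sinoiig
  rule 6 (degemination): sinoiig → sinoig
  ⇒ Irpanan sinoig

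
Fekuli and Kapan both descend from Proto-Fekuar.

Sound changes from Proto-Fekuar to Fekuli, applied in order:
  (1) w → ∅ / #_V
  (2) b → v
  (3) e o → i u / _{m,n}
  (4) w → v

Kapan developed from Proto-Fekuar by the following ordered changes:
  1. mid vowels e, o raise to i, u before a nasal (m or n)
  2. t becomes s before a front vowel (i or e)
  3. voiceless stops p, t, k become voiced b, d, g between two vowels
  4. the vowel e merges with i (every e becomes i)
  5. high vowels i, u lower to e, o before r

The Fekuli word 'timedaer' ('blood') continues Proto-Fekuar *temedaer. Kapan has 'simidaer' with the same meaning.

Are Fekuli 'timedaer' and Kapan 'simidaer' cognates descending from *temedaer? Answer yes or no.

Derive the expected Kapan reflex of *temedaer:
Kapan: start from *temedaer.
  rule 1 (pre-nasal raising): temedaer → timedaer
  rule 2 (palatalisation): timedaer → simedaer
  rule 3: no change — simedaer
  rule 4 (vowel merger): simedaer → simidair
  rule 5 (pre-rhotic lowering): simidair → simidaer
  ⇒ Kapan simidaer
Kapan 'simidaer' matches the regular reflex exactly, so the pair is cognate.

yes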